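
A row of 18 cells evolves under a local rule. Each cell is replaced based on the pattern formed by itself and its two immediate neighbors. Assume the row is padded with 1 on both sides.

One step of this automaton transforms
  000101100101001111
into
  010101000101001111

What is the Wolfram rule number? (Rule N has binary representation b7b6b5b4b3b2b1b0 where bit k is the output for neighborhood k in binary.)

position 15: 111 → 1  (bit 7 = 1)
position 6: 110 → 0  (bit 6 = 0)
position 4: 101 → 0  (bit 5 = 0)
position 0: 100 → 0  (bit 4 = 0)
position 5: 011 → 1  (bit 3 = 1)
position 3: 010 → 1  (bit 2 = 1)
position 2: 001 → 0  (bit 1 = 0)
position 1: 000 → 1  (bit 0 = 1)
bits b7..b0 = 10001101 = 141

141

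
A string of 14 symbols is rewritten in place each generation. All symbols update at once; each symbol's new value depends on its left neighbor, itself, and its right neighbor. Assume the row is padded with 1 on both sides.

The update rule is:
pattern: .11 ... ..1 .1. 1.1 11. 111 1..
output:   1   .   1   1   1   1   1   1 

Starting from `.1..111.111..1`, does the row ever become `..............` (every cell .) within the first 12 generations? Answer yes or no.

11111111111111
11111111111111  (fixed point — unchanged through generation 12)
generation 12 is 11111111111111, still not uniform .

no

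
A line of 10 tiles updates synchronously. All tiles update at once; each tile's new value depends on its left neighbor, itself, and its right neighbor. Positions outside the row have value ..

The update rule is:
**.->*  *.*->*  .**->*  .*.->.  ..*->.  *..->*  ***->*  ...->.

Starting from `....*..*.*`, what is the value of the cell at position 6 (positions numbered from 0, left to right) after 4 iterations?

iteration 1: .....*..*.
iteration 2: ......*..*
iteration 3: .......*..
iteration 4: ........*.
position 6 holds .

.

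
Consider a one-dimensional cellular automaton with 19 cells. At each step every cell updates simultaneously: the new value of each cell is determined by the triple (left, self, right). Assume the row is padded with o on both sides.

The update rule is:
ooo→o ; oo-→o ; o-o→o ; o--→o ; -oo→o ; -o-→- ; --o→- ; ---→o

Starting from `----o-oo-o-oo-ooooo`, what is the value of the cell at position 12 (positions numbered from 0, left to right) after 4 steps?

ooo--oooo-ooooooooo
oooo-oooooooooooooo
ooooooooooooooooooo
ooooooooooooooooooo
position 12 holds o

o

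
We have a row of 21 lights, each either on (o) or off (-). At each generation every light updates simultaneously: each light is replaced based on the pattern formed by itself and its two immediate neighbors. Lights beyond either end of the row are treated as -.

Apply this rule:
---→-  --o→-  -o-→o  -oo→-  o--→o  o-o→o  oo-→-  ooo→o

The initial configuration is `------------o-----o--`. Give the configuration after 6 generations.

------------oo----oo-
--------------o-----o
--------------oo----o
----------------o---o
----------------oo--o
------------------o-o

------------------o-o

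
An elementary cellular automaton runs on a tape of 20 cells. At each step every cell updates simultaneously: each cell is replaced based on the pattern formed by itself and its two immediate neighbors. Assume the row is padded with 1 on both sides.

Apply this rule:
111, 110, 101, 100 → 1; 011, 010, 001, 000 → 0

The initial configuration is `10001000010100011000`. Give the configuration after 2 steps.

11100010000101000110

11000100001010001100
11100010000101000110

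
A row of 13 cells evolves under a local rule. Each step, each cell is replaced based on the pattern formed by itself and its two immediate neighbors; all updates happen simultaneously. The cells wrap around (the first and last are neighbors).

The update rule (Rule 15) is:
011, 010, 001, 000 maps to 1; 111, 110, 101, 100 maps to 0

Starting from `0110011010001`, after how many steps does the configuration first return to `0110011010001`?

26

0100110010111
0101100110100
1101001100101
0001011001101
0111010011001
0100010110011
0101110100110
1101000101100
1001011101001
0011010001011
0110010111010
1100110100010
1001100101110
1011001101000
1010011001011
0010110011010
1110100110010
1000101100110
1011101001100
1010001011001
0010111010011
0110100010110
1100101110100
1001101000101
0011001011101
0110011010001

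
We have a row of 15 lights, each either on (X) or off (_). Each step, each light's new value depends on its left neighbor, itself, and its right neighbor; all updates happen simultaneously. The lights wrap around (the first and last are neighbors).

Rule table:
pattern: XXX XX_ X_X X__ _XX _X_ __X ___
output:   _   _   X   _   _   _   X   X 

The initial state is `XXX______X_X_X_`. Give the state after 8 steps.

_X__XXX___X__X_

____XXXXX_X_X_X
_XXX_____X_X_X_
X____XXXX_X_X__
__XXX____X_X__X
_X____XXX_X__X_
X__XXX___X__X__
__X____XX__X__X
_X__XXX___X__X_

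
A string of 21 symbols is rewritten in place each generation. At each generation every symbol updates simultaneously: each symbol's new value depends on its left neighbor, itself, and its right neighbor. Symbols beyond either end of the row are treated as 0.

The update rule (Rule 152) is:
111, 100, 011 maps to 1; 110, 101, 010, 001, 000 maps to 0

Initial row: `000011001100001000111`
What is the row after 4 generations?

000000000000010000000

generation 1: 000010101010000100110
generation 2: 000000000001000010101
generation 3: 000000000000100000000
generation 4: 000000000000010000000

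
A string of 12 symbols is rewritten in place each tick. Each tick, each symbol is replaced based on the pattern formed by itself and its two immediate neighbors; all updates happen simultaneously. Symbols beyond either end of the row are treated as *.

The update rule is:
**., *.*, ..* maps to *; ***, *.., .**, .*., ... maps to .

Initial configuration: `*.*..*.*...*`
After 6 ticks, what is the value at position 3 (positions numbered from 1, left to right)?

*

tick 1: **..*.*...*.
tick 2: .*.*.*...*.*
tick 3: *.*.*...*.*.
tick 4: **.*...*.*.*
tick 5: .**...*.*.*.
tick 6: *.*..*.*.*.*
position 3 holds *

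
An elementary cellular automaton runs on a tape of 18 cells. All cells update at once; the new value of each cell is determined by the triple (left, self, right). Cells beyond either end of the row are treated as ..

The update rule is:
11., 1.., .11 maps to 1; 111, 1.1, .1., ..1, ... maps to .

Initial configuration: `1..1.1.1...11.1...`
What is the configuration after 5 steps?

.....1.......1.11.

.1......1..11..1..
..1......1.111..1.
...1.......1.11..1
....1........111..
.....1.......1.11.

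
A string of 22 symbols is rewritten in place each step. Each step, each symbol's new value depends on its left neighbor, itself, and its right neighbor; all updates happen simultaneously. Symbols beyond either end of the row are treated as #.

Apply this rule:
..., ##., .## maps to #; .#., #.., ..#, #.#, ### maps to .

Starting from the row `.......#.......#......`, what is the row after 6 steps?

.#####...#####...####.
.#...#.#.#...#.#.#..#.
...#.......#..........
.#...#####...########.
...#.#...#.#.#......#.
.#.....#.......####...

.#.....#.......####...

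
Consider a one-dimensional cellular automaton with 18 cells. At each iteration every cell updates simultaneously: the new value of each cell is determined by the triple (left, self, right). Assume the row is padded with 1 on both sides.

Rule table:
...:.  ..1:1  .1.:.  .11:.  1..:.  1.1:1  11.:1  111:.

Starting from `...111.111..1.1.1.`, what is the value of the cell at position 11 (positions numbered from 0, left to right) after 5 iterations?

1

iteration 1: ..1..11..1.1.1.1.1
iteration 2: .1..1.1.1.1.1.1.1.
iteration 3: 1..1.1.1.1.1.1.1.1
iteration 4: 1.1.1.1.1.1.1.1.1.
iteration 5: 11.1.1.1.1.1.1.1.1
position 11 holds 1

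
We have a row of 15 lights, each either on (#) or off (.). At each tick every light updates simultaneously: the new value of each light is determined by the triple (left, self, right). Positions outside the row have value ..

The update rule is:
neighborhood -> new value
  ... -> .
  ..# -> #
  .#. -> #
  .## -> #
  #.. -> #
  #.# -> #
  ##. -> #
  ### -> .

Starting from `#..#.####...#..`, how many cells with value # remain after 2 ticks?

10

######..##.###.
#....#######.##
count of #: 10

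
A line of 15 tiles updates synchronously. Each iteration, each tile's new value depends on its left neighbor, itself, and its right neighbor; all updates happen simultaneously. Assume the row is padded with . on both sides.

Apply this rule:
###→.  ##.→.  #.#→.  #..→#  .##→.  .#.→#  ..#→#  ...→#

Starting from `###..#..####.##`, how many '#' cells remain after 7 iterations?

...#####.......
###.....#######
...#####.......  (repeats iteration 1; period 2)
iteration 7: ...#####.......
count of #: 5

5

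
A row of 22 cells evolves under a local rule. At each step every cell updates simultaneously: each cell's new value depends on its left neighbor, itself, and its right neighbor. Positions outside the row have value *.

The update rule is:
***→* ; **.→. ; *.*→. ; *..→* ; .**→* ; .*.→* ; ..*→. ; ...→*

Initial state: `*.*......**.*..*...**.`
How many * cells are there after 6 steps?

11

..******.*..**.***.*..
*.*****..**.*..**..**.
..****.*.*..**.*.*.*..
*.***..*.**.*..*.*.**.
..**.*.*.*..**.*.*.*..
*.*..*.*.**.*..*.*.**.
count of *: 11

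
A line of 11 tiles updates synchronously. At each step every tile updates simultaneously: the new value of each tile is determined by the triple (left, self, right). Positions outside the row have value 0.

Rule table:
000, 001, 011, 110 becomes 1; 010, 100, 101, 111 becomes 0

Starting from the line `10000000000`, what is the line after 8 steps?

11001110111

00111111111
11100000001
10101111110
00001000010
11110011100
10010110101
00100110000
11001110111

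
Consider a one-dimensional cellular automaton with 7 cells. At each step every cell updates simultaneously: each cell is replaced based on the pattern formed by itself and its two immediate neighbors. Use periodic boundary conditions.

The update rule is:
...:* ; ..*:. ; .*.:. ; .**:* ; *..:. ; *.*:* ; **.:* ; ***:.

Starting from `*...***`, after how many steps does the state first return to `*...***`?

step 1: *.*.*..
step 2: .*.*...
step 3: ..*..**
step 4: .....**
step 5: .***.**
step 6: **.****
step 7: .***...
step 8: .*.*.**
step 9: *.*.***
step 10: **.**..
step 11: *****..
step 12: *...*..
step 13: ..*....
step 14: *...***

14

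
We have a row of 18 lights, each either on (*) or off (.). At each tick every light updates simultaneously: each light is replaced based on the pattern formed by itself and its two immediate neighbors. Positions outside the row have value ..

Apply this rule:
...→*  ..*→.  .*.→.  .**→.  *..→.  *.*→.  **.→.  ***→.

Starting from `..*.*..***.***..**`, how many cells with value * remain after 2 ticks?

16

*.................
..****************
count of *: 16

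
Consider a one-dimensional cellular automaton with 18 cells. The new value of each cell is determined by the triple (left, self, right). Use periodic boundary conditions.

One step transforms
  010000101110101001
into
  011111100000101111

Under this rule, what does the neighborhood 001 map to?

1

At position 5 the neighborhood is 001; the next row has 1 there.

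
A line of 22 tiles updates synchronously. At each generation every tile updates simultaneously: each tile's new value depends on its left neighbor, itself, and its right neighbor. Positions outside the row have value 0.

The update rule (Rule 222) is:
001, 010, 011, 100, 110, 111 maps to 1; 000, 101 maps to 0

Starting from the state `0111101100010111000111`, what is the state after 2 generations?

1111101110110111101111
1111101110110111101111

1111101110110111101111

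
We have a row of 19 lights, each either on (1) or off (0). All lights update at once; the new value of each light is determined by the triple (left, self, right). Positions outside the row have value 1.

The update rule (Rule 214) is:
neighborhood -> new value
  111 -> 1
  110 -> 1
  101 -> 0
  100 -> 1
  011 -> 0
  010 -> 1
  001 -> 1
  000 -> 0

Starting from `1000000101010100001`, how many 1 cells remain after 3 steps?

14

1100001101010110010
1110010101010011110
1111110101011101110
count of 1: 14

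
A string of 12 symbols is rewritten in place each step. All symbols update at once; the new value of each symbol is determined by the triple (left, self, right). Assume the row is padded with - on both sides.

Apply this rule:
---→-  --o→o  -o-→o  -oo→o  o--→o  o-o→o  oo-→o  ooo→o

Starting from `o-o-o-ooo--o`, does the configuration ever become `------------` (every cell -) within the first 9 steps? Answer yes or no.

no

oooooooooooo
oooooooooooo  (fixed point — unchanged through step 9)
step 9 is oooooooooooo, still not uniform -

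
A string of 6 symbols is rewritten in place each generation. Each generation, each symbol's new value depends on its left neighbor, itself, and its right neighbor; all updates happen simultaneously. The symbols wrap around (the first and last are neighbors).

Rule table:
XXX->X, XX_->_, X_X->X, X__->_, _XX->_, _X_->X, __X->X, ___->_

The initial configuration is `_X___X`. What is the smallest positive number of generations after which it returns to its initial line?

XX__XX
X__X_X
__XXX_
_X_X__
XXXX__
_XX__X
X___XX
___X_X
__XXXX
_X_XX_
XXX___
_X___X

12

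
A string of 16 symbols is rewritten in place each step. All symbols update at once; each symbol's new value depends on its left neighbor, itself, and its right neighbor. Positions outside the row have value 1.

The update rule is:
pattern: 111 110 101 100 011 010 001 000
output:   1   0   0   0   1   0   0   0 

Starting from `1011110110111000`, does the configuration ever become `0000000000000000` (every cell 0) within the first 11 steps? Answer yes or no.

yes

0011100100110000
0011000000100000
0010000000000000
0000000000000000
all cells are 0 at step 4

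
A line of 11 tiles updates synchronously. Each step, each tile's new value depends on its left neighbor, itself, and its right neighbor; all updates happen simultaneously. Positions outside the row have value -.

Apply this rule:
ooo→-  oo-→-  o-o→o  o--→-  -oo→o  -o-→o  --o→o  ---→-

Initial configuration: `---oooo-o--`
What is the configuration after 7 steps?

step 1: --oo---oo--
step 2: -oo---oo---
step 3: oo---oo----
step 4: o---oo-----
step 5: o--oo------
step 6: o-oo-------
step 7: ooo--------

ooo--------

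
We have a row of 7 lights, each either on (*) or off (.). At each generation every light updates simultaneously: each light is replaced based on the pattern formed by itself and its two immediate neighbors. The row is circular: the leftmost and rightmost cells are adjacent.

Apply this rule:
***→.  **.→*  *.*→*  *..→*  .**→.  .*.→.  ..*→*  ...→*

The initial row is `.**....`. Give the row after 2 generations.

*.*****
**.....

**.....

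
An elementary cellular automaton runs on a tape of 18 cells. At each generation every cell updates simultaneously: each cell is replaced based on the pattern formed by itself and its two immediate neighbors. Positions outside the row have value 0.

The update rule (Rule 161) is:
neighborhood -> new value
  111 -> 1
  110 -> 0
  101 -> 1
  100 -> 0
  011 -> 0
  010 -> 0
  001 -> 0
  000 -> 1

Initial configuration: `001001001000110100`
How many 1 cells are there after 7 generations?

9

100000000010001001
001111111000100000
100111110010001111
000011100000100110
111001001110000000
010000000100111111
000111110000011110
count of 1: 9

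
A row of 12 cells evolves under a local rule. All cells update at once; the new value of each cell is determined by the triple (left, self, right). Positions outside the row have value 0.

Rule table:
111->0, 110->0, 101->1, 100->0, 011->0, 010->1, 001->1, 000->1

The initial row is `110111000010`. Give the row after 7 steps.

step 1: 001000011110
step 2: 111011100000
step 3: 000100001111
step 4: 111101110000
step 5: 000010000111
step 6: 111110111000
step 7: 000001000011

000001000011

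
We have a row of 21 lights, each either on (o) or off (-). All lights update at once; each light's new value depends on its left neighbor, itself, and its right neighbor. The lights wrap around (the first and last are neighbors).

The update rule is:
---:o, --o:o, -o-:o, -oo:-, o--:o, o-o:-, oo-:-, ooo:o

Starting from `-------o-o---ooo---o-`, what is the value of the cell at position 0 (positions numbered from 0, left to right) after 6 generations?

o

generation 1: oooooooo-oooo-o-ooooo
generation 2: ooooooo---oo--o--oooo
generation 3: oooooo-ooo--ooooo-ooo
generation 4: ooooo---o-oo-ooo---oo
generation 5: oooo-oooo-----o-ooo-o
generation 6: ooo---oo-oooooo--o---
position 0 holds o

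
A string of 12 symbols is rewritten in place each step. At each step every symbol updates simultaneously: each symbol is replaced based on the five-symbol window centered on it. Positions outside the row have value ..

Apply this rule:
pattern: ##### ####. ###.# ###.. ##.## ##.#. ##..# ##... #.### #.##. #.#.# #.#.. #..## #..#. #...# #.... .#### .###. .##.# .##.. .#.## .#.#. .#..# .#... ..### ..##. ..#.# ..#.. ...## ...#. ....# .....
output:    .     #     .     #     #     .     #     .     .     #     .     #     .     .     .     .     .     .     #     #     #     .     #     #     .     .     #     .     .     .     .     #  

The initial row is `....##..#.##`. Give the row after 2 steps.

##...##.####
.#....##..##

.#....##..##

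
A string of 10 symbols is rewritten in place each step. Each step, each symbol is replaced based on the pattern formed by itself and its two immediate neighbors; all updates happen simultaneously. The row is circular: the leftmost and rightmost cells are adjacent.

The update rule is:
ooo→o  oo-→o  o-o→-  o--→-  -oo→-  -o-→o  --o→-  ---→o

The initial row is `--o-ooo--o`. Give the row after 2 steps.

--o--oo--o
--o---o--o

--o---o--o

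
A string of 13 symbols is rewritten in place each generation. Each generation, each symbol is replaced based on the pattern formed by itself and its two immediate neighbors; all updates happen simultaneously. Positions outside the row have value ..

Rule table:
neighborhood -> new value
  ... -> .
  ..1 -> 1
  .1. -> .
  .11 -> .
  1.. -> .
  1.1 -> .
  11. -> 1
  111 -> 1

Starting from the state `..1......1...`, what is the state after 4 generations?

.....1.......

.1......1....
1......1.....
......1......
.....1.......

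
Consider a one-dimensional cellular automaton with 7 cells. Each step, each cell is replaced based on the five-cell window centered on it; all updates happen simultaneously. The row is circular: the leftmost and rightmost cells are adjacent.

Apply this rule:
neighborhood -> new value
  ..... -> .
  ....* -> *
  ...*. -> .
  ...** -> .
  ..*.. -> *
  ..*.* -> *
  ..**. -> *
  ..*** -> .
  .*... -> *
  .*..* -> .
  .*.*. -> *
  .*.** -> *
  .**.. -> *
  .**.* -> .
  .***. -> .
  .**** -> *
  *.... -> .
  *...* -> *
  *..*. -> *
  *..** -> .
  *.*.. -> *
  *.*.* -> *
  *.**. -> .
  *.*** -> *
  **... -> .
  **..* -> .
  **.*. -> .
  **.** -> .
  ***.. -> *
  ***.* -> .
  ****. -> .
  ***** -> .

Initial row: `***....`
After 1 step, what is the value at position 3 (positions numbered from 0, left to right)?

..*..*.
position 3 holds .

.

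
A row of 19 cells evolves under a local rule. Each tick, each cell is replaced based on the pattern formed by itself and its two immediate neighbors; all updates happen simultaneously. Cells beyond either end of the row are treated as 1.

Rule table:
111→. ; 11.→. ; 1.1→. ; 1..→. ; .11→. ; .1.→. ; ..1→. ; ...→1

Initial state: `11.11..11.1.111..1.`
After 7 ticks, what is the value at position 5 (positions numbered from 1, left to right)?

.

...................
.11111111111111111.
...................  (repeats tick 1; period 2)
tick 7: ...................
position 5 holds .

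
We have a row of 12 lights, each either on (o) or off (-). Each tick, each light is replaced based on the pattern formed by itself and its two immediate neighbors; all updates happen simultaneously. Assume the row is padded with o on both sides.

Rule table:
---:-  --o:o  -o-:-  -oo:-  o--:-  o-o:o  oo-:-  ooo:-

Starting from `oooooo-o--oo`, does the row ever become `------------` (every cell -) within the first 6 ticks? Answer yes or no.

no

------o--o--
-----o--o--o
----o--o--o-
---o--o--o-o
--o--o--o-o-
-o--o--o-o-o
tick 6 is -o--o--o-o-o, still not uniform -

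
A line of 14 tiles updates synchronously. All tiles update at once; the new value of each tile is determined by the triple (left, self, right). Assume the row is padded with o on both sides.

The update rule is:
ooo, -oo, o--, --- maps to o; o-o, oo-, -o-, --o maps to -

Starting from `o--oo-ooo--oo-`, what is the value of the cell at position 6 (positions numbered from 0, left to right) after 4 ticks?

-o-o--oo-o-o--
----o-o-----o-
ooo----oooo---
oo-ooo-ooo-oo-
position 6 holds -

-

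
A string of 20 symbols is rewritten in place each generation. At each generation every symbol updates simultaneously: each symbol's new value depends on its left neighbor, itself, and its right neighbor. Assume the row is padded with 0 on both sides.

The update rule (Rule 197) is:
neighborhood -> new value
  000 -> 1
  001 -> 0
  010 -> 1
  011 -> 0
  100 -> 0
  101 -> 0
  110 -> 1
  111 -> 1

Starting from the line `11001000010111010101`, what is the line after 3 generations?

01001001010101010101

01001011010011010101
01001001010001010101
01001001010101010101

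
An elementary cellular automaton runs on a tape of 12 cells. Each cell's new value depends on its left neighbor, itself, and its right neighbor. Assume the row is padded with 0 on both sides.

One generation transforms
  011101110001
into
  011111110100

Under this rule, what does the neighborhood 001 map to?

0

At position 0 the neighborhood is 001; the next row has 0 there.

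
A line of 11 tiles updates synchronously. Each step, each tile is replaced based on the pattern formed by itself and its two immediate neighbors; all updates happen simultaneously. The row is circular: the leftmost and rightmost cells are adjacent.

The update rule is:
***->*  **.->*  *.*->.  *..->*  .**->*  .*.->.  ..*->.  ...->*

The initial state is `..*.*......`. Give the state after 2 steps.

****.******

*....******
****.******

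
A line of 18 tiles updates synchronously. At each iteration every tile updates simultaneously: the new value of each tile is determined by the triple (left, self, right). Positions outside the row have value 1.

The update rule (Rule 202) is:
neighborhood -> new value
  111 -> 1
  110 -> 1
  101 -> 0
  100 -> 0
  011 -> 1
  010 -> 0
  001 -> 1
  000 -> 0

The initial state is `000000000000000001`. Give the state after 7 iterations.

000000000011111111

iteration 1: 000000000000000011
iteration 2: 000000000000000111
iteration 3: 000000000000001111
iteration 4: 000000000000011111
iteration 5: 000000000000111111
iteration 6: 000000000001111111
iteration 7: 000000000011111111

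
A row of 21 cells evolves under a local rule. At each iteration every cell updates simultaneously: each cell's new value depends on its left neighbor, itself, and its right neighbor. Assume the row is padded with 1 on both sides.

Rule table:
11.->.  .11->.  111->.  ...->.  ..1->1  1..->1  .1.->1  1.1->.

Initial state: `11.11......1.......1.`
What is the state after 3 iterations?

.1.1...1111.111.111.1

.....1....111.....11.
1...111..1...1...1...
.1.1...1111.111.111.1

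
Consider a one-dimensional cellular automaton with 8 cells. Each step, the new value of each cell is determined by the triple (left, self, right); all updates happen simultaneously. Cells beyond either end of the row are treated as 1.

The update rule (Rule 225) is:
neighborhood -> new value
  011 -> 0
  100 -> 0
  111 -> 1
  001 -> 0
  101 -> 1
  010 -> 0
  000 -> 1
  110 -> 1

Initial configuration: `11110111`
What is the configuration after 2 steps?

step 1: 11111011
step 2: 11111101

11111101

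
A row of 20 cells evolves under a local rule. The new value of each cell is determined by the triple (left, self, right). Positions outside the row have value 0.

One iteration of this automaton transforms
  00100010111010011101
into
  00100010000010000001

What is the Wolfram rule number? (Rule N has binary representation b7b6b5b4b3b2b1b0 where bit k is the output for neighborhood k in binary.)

4

position 9: 111 → 0  (bit 7 = 0)
position 10: 110 → 0  (bit 6 = 0)
position 7: 101 → 0  (bit 5 = 0)
position 3: 100 → 0  (bit 4 = 0)
position 8: 011 → 0  (bit 3 = 0)
position 2: 010 → 1  (bit 2 = 1)
position 1: 001 → 0  (bit 1 = 0)
position 0: 000 → 0  (bit 0 = 0)
bits b7..b0 = 00000100 = 4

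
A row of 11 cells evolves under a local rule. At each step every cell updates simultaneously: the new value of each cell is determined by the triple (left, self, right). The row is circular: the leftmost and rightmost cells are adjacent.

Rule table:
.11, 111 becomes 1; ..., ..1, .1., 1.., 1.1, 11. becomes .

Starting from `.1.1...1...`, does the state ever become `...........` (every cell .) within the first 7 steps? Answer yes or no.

yes

step 1: ...........
all cells are . at step 1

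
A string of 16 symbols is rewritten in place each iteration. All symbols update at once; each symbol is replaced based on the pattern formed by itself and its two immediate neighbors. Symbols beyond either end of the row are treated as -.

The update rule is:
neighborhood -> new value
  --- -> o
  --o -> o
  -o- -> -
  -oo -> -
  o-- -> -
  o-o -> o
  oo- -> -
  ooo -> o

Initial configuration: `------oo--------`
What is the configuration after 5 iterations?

oooooo---ooooooo
-oooo--oo-ooooo-
o-oo--o--o-ooo--
-o---o--o-o-o--o
o--oo--o-o-o--o-

o--oo--o-o-o--o-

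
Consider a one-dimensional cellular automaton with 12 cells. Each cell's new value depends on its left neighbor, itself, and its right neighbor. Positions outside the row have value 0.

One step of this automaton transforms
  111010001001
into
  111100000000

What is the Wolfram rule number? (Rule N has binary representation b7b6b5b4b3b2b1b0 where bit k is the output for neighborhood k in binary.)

232

position 1: 111 → 1  (bit 7 = 1)
position 2: 110 → 1  (bit 6 = 1)
position 3: 101 → 1  (bit 5 = 1)
position 5: 100 → 0  (bit 4 = 0)
position 0: 011 → 1  (bit 3 = 1)
position 4: 010 → 0  (bit 2 = 0)
position 7: 001 → 0  (bit 1 = 0)
position 6: 000 → 0  (bit 0 = 0)
bits b7..b0 = 11101000 = 232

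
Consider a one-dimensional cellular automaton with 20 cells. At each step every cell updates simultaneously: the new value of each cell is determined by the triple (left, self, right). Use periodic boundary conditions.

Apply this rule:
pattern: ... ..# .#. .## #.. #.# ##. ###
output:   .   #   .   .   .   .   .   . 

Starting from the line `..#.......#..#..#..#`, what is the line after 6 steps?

.#.......#..#..#..#.
#.......#..#..#..#..
.......#..#..#..#..#
......#..#..#..#..#.
.....#..#..#..#..#..
....#..#..#..#..#...

....#..#..#..#..#...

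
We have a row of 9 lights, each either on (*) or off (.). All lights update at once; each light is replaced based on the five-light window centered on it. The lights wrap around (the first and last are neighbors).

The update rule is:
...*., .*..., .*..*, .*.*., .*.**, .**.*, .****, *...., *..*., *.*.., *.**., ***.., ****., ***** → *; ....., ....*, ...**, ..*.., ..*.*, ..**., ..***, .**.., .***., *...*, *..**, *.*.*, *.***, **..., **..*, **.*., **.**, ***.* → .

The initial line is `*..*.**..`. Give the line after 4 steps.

.**.**..*
***.*..*.
....***.*
**......*

**......*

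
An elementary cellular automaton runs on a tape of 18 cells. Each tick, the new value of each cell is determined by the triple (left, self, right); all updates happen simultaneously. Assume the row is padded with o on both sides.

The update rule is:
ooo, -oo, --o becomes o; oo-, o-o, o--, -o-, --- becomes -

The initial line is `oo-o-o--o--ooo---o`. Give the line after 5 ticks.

o------o--ooo---oo
------o--ooo---ooo
-----o--ooo---oooo
----o--ooo---ooooo
---o--ooo---oooooo

---o--ooo---oooooo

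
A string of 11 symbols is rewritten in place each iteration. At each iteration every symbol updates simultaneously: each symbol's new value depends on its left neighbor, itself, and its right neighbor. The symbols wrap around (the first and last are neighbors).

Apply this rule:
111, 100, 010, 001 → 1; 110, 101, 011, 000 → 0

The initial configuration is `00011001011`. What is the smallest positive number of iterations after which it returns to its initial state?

31

10100111000
10111010101
00010010100
00111110110
01011100001
01001010011
01111011100
10110001010
10001011010
11011000010
00000100110
00001111001
10010110111
01110000011
00101000100
01101101110
10000000101
01000001100
11100010010
01010111110
11010011101
10011101000
11101001101
11001110000
00110101001
11000101111
10101100111
00100011011
11110100000
01100110001
00011001011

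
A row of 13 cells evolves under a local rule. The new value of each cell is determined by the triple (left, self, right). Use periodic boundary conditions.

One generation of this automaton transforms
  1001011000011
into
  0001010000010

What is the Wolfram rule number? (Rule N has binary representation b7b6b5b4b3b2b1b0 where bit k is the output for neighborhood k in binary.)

12

position 12: 111 → 0  (bit 7 = 0)
position 0: 110 → 0  (bit 6 = 0)
position 4: 101 → 0  (bit 5 = 0)
position 1: 100 → 0  (bit 4 = 0)
position 5: 011 → 1  (bit 3 = 1)
position 3: 010 → 1  (bit 2 = 1)
position 2: 001 → 0  (bit 1 = 0)
position 8: 000 → 0  (bit 0 = 0)
bits b7..b0 = 00001100 = 12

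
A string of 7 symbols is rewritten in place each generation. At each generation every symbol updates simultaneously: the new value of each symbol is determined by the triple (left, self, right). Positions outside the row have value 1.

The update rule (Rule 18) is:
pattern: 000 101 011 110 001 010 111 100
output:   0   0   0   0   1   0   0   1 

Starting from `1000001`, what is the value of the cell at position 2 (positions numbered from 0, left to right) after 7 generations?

0

generation 1: 0100010
generation 2: 0010100
generation 3: 1100011
generation 4: 0010100  (repeats generation 2; period 2)
generation 7: 1100011
position 2 holds 0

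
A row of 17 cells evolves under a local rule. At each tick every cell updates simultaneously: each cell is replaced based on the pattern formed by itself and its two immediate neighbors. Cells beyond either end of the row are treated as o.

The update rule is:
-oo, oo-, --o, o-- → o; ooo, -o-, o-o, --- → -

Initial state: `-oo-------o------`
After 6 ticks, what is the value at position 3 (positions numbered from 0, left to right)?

tick 1: -ooo-----o-o----o
tick 2: -o-oo---o---o--oo
tick 3: ---ooo-o-o-o-ooo-
tick 4: o-oo-o-------o-o-
tick 5: o-oo--o-----o----
tick 6: o-oooo-o---o-o--o
position 3 holds o

o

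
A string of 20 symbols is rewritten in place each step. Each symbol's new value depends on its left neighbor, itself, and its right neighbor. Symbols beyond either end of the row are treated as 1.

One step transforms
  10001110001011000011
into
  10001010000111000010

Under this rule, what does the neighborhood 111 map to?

0

At position 5 the neighborhood is 111; the next row has 0 there.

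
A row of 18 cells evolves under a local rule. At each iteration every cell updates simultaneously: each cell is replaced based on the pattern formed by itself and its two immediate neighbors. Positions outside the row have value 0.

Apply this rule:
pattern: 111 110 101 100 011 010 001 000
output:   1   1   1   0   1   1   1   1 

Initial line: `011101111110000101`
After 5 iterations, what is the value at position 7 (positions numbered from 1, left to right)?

1

111111111110111111
111111111111111111
111111111111111111  (fixed point — unchanged through iteration 5)
position 7 holds 1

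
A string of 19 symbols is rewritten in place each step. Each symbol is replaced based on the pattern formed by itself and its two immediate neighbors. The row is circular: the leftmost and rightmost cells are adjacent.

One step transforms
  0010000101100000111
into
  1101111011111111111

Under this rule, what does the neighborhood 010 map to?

0

At position 2 the neighborhood is 010; the next row has 0 there.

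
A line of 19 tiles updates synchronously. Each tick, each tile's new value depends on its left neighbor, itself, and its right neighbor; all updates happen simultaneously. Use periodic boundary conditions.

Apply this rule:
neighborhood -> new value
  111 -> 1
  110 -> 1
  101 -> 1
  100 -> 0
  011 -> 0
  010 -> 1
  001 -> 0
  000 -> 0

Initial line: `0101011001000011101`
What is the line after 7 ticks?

0011111001000000000

1111101001000001111
1111111001000000111
1111111001000000011
1111111001000000001
1111111001000000000
0111111001000000000
0011111001000000000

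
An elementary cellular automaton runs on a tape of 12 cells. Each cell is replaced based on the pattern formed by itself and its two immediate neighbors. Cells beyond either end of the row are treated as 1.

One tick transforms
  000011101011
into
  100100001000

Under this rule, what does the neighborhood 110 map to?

0

At position 6 the neighborhood is 110; the next row has 0 there.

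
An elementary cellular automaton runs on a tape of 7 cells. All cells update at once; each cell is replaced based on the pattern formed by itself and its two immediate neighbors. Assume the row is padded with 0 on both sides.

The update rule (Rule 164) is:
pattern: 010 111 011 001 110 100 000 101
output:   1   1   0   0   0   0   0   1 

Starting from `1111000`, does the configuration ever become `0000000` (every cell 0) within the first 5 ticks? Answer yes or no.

yes

0110000
0000000
all cells are 0 at tick 2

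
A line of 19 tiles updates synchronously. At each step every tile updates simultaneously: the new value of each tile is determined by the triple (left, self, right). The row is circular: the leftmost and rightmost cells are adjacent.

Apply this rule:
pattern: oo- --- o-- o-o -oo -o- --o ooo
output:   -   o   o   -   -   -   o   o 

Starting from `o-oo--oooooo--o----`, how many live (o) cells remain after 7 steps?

12

step 1: ----oo-oooo-oo-oooo
step 2: oooo----oo------oo-
step 3: -oo-oooo--oooooo---
step 4: o----oo-oo-oooo-ooo
step 5: -oooo-------oo---oo
step 6: --oo-ooooooo--ooo--
step 7: oo----ooooo-oo-o-oo
count of o: 12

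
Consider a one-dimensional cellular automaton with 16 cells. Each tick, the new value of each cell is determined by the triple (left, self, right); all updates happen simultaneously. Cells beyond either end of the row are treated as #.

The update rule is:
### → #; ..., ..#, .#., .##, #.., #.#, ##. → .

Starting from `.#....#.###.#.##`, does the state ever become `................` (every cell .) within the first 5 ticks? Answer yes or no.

.........#.....#
................
all cells are . at tick 2

yes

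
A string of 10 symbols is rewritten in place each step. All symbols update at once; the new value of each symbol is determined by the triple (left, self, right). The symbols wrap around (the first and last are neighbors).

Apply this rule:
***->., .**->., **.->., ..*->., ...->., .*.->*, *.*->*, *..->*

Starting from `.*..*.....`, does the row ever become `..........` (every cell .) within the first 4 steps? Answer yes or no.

.**.**....
...*..*...
...**.**..
.....*..*.
step 4 is .....*..*., still not uniform .

no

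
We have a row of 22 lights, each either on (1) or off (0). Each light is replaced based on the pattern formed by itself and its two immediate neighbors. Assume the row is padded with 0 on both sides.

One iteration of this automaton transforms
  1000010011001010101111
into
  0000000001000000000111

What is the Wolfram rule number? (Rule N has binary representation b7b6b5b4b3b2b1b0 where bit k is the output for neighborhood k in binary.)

192

position 19: 111 → 1  (bit 7 = 1)
position 9: 110 → 1  (bit 6 = 1)
position 13: 101 → 0  (bit 5 = 0)
position 1: 100 → 0  (bit 4 = 0)
position 8: 011 → 0  (bit 3 = 0)
position 0: 010 → 0  (bit 2 = 0)
position 4: 001 → 0  (bit 1 = 0)
position 2: 000 → 0  (bit 0 = 0)
bits b7..b0 = 11000000 = 192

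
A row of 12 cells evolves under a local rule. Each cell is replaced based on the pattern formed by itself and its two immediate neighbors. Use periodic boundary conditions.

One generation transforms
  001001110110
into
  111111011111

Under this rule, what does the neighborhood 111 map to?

At position 6 the neighborhood is 111; the next row has 0 there.

0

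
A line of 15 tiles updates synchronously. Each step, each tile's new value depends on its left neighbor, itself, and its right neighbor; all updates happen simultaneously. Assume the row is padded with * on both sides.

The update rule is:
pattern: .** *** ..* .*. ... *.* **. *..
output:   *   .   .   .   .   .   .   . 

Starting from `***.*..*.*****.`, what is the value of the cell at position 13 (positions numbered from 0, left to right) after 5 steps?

.

.........*.....
...............
...............  (fixed point — unchanged through step 5)
position 13 holds .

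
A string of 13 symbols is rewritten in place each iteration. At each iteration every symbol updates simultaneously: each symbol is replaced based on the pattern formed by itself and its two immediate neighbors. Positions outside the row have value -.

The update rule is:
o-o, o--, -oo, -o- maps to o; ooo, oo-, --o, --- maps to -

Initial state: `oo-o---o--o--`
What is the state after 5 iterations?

iteration 1: o-ooo--oo-oo-
iteration 2: ooo--o-o-oo-o
iteration 3: o--o-ooooo-oo
iteration 4: oo-ooo----oo-
iteration 5: o-oo--o---o-o

o-oo--o---o-o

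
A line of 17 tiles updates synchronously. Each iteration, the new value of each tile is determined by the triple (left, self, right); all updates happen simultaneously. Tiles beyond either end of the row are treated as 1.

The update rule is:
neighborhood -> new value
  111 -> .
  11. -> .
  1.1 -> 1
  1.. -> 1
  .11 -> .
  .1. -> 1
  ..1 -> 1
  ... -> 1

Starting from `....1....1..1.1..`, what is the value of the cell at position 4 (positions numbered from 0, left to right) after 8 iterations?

.

iteration 1: 11111111111111111
iteration 2: .................
iteration 3: 11111111111111111  (repeats iteration 1; period 2)
iteration 8: .................
position 4 holds .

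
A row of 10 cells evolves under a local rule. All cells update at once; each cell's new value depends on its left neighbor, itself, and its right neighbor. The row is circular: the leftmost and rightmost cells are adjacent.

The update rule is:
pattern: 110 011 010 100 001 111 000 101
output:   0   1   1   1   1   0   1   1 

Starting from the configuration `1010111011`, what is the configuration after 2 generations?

1100011101

generation 1: 0111100110
generation 2: 1100011101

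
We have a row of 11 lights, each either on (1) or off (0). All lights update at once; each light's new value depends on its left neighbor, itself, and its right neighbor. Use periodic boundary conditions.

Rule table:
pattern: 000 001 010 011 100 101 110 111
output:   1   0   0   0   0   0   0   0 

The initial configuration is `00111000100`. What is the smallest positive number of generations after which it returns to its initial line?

10000010001
00111000100

2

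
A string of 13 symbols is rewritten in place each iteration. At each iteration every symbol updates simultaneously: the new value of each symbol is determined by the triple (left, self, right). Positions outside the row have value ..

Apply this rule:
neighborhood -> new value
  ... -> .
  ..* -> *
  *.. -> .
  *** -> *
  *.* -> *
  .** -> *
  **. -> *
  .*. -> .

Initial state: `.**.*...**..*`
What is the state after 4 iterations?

iteration 1: ****...***.*.
iteration 2: ****..*****..
iteration 3: ****.******..
iteration 4: ***********..

***********..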